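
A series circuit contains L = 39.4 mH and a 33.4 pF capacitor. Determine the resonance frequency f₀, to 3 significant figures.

ω₀ = 1/√(LC) = 1/√(0.0394 × 3.34e-11) = 871700 rad/s
f₀ = ω₀/(2π) = 139 kHz

139 kHz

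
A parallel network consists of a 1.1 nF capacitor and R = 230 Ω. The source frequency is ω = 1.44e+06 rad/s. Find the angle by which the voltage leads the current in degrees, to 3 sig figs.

X_C = 1/(ωC) = 631 Ω
Parallel: admittances add. Y = 1/R + jωC
Y = (0.00435 + j0.00158) S
|Y| = 0.00463 S → |Z| = 1/|Y| = 216 Ω, ∠Z = −∠Y = -20.0°

-20.0°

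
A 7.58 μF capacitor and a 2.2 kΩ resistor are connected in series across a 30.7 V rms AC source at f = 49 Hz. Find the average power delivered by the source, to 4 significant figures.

412.7 mW

ω = 2πf = 307.9 rad/s
X_C = 1/(ωC) = 428.5 Ω
Z = 2200 − j428.5 Ω
|Z| = √(2200² + 428.5²) = 2241 Ω
∠Z = arctan(-428.5/2200) = -11.02°
I = V/|Z| = 13.70 mA
P = VI cos φ = 30.7 × 0.01370 × cos(-11.02°) = 412.7 mW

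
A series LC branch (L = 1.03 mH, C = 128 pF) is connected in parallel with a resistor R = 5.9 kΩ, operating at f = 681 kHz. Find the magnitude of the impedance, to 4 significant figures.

ω = 2πf = 4.279e+06 rad/s
X_L = ωL = 4407 Ω
X_C = 1/(ωC) = 1826 Ω
Branch 1: Z₁ = R = 5900 Ω
Branch 2 (series LC): Z₂ = j(X_L − X_C) = j2581 Ω
Parallel: Z = Z₁Z₂/(Z₁+Z₂), |Z| = 2365 Ω, ∠Z = 66.37°

2365 Ω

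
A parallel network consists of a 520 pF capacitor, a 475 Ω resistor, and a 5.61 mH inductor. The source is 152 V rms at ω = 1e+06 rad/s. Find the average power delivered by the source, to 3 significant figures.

X_L = ωL = 5610 Ω
X_C = 1/(ωC) = 1920 Ω
Parallel: admittances add. Y = 1/R + 1/(jωL) + jωC
Y = (0.00211 + j0.000342) S
|Y| = 0.00213 S → |Z| = 1/|Y| = 469 Ω, ∠Z = −∠Y = -9.22°
I = V/|Z| = 324 mA
P = VI cos φ = 152 × 0.324 × cos(-9.22°) = 48.6 W

48.6 W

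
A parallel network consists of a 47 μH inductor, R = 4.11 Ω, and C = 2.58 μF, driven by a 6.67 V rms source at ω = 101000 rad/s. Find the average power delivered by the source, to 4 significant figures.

10.82 W

X_L = ωL = 4.747 Ω
X_C = 1/(ωC) = 3.838 Ω
Parallel: admittances add. Y = 1/R + 1/(jωL) + jωC
Y = (0.2433 + j0.04992) S
|Y| = 0.2484 S → |Z| = 1/|Y| = 4.026 Ω, ∠Z = −∠Y = -11.59°
I = V/|Z| = 1.657 A
P = VI cos φ = 6.67 × 1.657 × cos(-11.59°) = 10.82 W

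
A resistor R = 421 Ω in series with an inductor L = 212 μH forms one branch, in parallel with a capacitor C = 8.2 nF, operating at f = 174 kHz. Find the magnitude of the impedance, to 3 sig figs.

ω = 2πf = 1.093e+06 rad/s
X_L = ωL = 232 Ω
X_C = 1/(ωC) = 112 Ω
Branch 1 (R+jX_L): Z₁ = 421 + j232 Ω, |Z₁| = 481 Ω
Branch 2 (−jX_C): Z₂ = −j112 Ω
Parallel: Z = Z₁Z₂/(Z₁+Z₂), |Z| = 122 Ω, ∠Z = -77.1°

122 Ω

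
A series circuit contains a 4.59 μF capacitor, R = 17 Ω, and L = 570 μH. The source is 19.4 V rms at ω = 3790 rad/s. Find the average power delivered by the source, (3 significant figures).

1.91 W

X_L = ωL = 2.16 Ω
X_C = 1/(ωC) = 57.5 Ω
Net reactance X = X_L − X_C = -55.3 Ω
Z = 17.0 − j55.3 Ω
|Z| = √(17.0² + 55.3²) = 57.9 Ω
∠Z = arctan(-55.3/17.0) = -72.9°
I = V/|Z| = 335 mA
P = VI cos φ = 19.4 × 0.335 × cos(-72.9°) = 1.91 W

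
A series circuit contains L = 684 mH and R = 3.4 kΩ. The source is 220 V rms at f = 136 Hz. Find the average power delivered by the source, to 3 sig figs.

ω = 2πf = 854.5 rad/s
X_L = ωL = 584 Ω
Z = 3400 + j584 Ω
|Z| = √(3400² + 584²) = 3450 Ω
∠Z = arctan(584/3400) = 9.75°
I = V/|Z| = 63.8 mA
P = VI cos φ = 220 × 0.0638 × cos(9.75°) = 13.8 W

13.8 W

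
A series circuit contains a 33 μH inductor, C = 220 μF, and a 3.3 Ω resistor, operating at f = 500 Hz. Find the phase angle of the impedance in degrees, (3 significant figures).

-22.1°

ω = 2πf = 3142 rad/s
X_L = ωL = 0.104 Ω
X_C = 1/(ωC) = 1.45 Ω
Net reactance X = X_L − X_C = -1.34 Ω
Z = 3.30 − j1.34 Ω
|Z| = √(3.30² + 1.34²) = 3.56 Ω
∠Z = arctan(-1.34/3.30) = -22.1°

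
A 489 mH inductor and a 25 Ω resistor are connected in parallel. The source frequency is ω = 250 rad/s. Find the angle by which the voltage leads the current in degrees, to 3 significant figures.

11.6°

X_L = ωL = 122 Ω
Parallel: admittances add. Y = 1/R + 1/(jωL)
Y = (0.0400 − j0.00818) S
|Y| = 0.0408 S → |Z| = 1/|Y| = 24.5 Ω, ∠Z = −∠Y = 11.6°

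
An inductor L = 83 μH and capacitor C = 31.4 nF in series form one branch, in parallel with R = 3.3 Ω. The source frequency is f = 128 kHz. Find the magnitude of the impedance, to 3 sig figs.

3.28 Ω

ω = 2πf = 804200 rad/s
X_L = ωL = 66.8 Ω
X_C = 1/(ωC) = 39.6 Ω
Branch 1: Z₁ = R = 3.30 Ω
Branch 2 (series LC): Z₂ = j(X_L − X_C) = j27.2 Ω
Parallel: Z = Z₁Z₂/(Z₁+Z₂), |Z| = 3.28 Ω, ∠Z = 6.93°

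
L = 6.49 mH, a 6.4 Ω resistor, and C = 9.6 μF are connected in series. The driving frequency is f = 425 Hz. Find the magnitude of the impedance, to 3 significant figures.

22.6 Ω

ω = 2πf = 2670 rad/s
X_L = ωL = 17.3 Ω
X_C = 1/(ωC) = 39.0 Ω
Net reactance X = X_L − X_C = -21.7 Ω
Z = 6.40 − j21.7 Ω
|Z| = √(6.40² + 21.7²) = 22.6 Ω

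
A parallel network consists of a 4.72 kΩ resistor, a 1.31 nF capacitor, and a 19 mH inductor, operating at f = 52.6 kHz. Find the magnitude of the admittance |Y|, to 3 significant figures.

ω = 2πf = 330500 rad/s
X_L = ωL = 6280 Ω
X_C = 1/(ωC) = 2310 Ω
Parallel: admittances add. Y = 1/R + 1/(jωL) + jωC
Y = (0.000212 + j0.000274) S
|Y| = 0.000346 S → |Z| = 1/|Y| = 2890 Ω, ∠Z = −∠Y = -52.3°

346 μS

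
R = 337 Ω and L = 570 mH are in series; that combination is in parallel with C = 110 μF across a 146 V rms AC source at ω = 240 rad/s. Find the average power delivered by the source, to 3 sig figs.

54.3 W

X_L = ωL = 137 Ω
X_C = 1/(ωC) = 37.9 Ω
Branch 1 (R+jX_L): Z₁ = 337 + j137 Ω, |Z₁| = 364 Ω
Branch 2 (−jX_C): Z₂ = −j37.9 Ω
Parallel: Z = Z₁Z₂/(Z₁+Z₂), |Z| = 39.2 Ω, ∠Z = -84.3°
I = V/|Z| = 3.72 A
P = VI cos φ = 146 × 3.72 × cos(-84.3°) = 54.3 W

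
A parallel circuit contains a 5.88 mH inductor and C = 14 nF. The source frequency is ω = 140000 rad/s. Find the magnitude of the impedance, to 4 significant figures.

1342 Ω

X_L = ωL = 823.2 Ω
X_C = 1/(ωC) = 510.2 Ω
Parallel: admittances add. Y = 1/(jωL) + jωC
Y = (0 + j0.0007452) S
|Y| = 0.0007452 S → |Z| = 1/|Y| = 1342 Ω, ∠Z = −∠Y = -90.00°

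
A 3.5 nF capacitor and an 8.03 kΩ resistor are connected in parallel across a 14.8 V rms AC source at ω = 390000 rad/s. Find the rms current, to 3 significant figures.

20.3 mA

X_C = 1/(ωC) = 733 Ω
Parallel: admittances add. Y = 1/R + jωC
Y = (0.000125 + j0.00136) S
|Y| = 0.00137 S → |Z| = 1/|Y| = 730 Ω, ∠Z = −∠Y = -84.8°
I = V/|Z| = 14.8/730 = 20.3 mA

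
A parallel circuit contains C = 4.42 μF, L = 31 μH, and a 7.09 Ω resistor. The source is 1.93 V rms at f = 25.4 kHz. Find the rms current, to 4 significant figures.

ω = 2πf = 159600 rad/s
X_L = ωL = 4.947 Ω
X_C = 1/(ωC) = 1.418 Ω
Parallel: admittances add. Y = 1/R + 1/(jωL) + jωC
Y = (0.1410 + j0.5033) S
|Y| = 0.5227 S → |Z| = 1/|Y| = 1.913 Ω, ∠Z = −∠Y = -74.34°
I = V/|Z| = 1.93/1.913 = 1.009 A

1.009 A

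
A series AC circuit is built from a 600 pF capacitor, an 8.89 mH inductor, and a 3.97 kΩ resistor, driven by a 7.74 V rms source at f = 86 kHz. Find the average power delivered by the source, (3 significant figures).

12.7 mW

ω = 2πf = 540400 rad/s
X_L = ωL = 4800 Ω
X_C = 1/(ωC) = 3080 Ω
Net reactance X = X_L − X_C = 1720 Ω
Z = 3970 + j1720 Ω
|Z| = √(3970² + 1720²) = 4330 Ω
∠Z = arctan(1720/3970) = 23.4°
I = V/|Z| = 1.79 mA
P = VI cos φ = 7.74 × 0.00179 × cos(23.4°) = 12.7 mW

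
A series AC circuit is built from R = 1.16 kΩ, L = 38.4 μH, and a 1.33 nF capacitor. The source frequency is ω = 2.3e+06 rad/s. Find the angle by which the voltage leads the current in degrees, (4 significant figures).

-11.62°

X_L = ωL = 88.32 Ω
X_C = 1/(ωC) = 326.9 Ω
Net reactance X = X_L − X_C = -238.6 Ω
Z = 1160 − j238.6 Ω
|Z| = √(1160² + 238.6²) = 1184 Ω
∠Z = arctan(-238.6/1160) = -11.62°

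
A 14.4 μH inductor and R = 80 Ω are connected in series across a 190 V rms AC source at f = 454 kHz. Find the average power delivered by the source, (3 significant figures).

ω = 2πf = 2.853e+06 rad/s
X_L = ωL = 41.1 Ω
Z = 80.0 + j41.1 Ω
|Z| = √(80.0² + 41.1²) = 89.9 Ω
∠Z = arctan(41.1/80.0) = 27.2°
I = V/|Z| = 2.11 A
P = VI cos φ = 190 × 2.11 × cos(27.2°) = 357 W

357 W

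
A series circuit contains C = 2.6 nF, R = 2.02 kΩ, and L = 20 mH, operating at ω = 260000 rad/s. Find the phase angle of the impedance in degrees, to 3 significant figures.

61.5°

X_L = ωL = 5200 Ω
X_C = 1/(ωC) = 1480 Ω
Net reactance X = X_L − X_C = 3720 Ω
Z = 2020 + j3720 Ω
|Z| = √(2020² + 3720²) = 4230 Ω
∠Z = arctan(3720/2020) = 61.5°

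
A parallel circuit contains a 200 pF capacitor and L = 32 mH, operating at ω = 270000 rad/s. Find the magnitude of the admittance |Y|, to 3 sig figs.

X_L = ωL = 8640 Ω
X_C = 1/(ωC) = 18500 Ω
Parallel: admittances add. Y = 1/(jωL) + jωC
Y = (0 − j6.17e-05) S
|Y| = 6.17e-05 S → |Z| = 1/|Y| = 16200 Ω, ∠Z = −∠Y = 90.0°

61.7 μS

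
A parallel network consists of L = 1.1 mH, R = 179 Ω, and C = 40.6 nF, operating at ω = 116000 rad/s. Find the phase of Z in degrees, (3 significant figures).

29.2°

X_L = ωL = 128 Ω
X_C = 1/(ωC) = 212 Ω
Parallel: admittances add. Y = 1/R + 1/(jωL) + jωC
Y = (0.00559 − j0.00313) S
|Y| = 0.00640 S → |Z| = 1/|Y| = 156 Ω, ∠Z = −∠Y = 29.2°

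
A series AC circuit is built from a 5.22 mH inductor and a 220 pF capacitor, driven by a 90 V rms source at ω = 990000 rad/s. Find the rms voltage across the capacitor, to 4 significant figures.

X_L = ωL = 5168 Ω
X_C = 1/(ωC) = 4591 Ω
Net reactance X = X_L − X_C = 576.4 Ω
Z = j576.4 Ω
|Z| = √(0² + 576.4²) = 576.4 Ω
I = V/|Z| = 156.1 mA
V_C = I·|Z_C| = 0.1561 × 4591 = 716.9 V

716.9 V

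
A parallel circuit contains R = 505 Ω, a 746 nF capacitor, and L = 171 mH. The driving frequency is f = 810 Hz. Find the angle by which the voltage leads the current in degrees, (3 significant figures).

ω = 2πf = 5089 rad/s
X_L = ωL = 870 Ω
X_C = 1/(ωC) = 263 Ω
Parallel: admittances add. Y = 1/R + 1/(jωL) + jωC
Y = (0.00198 + j0.00265) S
|Y| = 0.00331 S → |Z| = 1/|Y| = 302 Ω, ∠Z = −∠Y = -53.2°

-53.2°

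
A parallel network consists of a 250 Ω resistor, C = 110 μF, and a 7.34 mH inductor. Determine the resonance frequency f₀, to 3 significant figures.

ω₀ = 1/√(LC) = 1/√(0.00734 × 0.00011) = 1113 rad/s
f₀ = ω₀/(2π) = 177 Hz

177 Hz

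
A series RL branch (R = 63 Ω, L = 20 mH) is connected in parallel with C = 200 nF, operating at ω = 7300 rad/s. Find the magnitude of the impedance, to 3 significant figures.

201 Ω

X_L = ωL = 146 Ω
X_C = 1/(ωC) = 685 Ω
Branch 1 (R+jX_L): Z₁ = 63.0 + j146 Ω, |Z₁| = 159 Ω
Branch 2 (−jX_C): Z₂ = −j685 Ω
Parallel: Z = Z₁Z₂/(Z₁+Z₂), |Z| = 201 Ω, ∠Z = 60.0°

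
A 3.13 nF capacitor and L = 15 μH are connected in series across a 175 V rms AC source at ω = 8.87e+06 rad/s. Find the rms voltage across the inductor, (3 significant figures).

X_L = ωL = 133 Ω
X_C = 1/(ωC) = 36.0 Ω
Net reactance X = X_L − X_C = 97.0 Ω
Z = j97.0 Ω
|Z| = √(0² + 97.0²) = 97.0 Ω
I = V/|Z| = 1.80 A
V_L = I·|Z_L| = 1.80 × 133 = 240 V

240 V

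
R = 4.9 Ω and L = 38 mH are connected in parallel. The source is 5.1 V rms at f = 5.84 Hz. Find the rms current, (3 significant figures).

ω = 2πf = 36.69 rad/s
X_L = ωL = 1.39 Ω
Parallel: admittances add. Y = 1/R + 1/(jωL)
Y = (0.204 − j0.717) S
|Y| = 0.746 S → |Z| = 1/|Y| = 1.34 Ω, ∠Z = −∠Y = 74.1°
I = V/|Z| = 5.1/1.34 = 3.80 A

3.80 A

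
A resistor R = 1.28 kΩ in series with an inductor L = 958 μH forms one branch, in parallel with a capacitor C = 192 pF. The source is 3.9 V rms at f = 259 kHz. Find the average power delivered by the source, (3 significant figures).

4.78 mW

ω = 2πf = 1.627e+06 rad/s
X_L = ωL = 1560 Ω
X_C = 1/(ωC) = 3200 Ω
Branch 1 (R+jX_L): Z₁ = 1280 + j1560 Ω, |Z₁| = 2020 Ω
Branch 2 (−jX_C): Z₂ = −j3200 Ω
Parallel: Z = Z₁Z₂/(Z₁+Z₂), |Z| = 3100 Ω, ∠Z = 12.7°
I = V/|Z| = 1.26 mA
P = VI cos φ = 3.9 × 0.00126 × cos(12.7°) = 4.78 mW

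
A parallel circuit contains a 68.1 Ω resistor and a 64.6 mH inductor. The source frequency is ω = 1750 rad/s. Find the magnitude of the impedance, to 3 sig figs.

X_L = ωL = 113 Ω
Parallel: admittances add. Y = 1/R + 1/(jωL)
Y = (0.0147 − j0.00885) S
|Y| = 0.0171 S → |Z| = 1/|Y| = 58.3 Ω, ∠Z = −∠Y = 31.1°

58.3 Ω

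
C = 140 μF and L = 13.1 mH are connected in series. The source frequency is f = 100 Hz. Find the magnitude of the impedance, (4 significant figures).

ω = 2πf = 628.3 rad/s
X_L = ωL = 8.231 Ω
X_C = 1/(ωC) = 11.37 Ω
Net reactance X = X_L − X_C = -3.137 Ω
Z = − j3.137 Ω
|Z| = √(0² + 3.137²) = 3.137 Ω

3.137 Ω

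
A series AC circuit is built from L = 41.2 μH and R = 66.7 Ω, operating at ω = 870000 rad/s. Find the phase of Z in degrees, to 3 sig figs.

X_L = ωL = 35.8 Ω
Z = 66.7 + j35.8 Ω
|Z| = √(66.7² + 35.8²) = 75.7 Ω
∠Z = arctan(35.8/66.7) = 28.3°

28.3°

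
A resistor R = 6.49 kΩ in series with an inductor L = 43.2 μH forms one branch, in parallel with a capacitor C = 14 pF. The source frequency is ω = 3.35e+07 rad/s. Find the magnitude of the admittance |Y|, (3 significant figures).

X_L = ωL = 1450 Ω
X_C = 1/(ωC) = 2130 Ω
Branch 1 (R+jX_L): Z₁ = 6490 + j1450 Ω, |Z₁| = 6650 Ω
Branch 2 (−jX_C): Z₂ = −j2130 Ω
Parallel: Z = Z₁Z₂/(Z₁+Z₂), |Z| = 2170 Ω, ∠Z = -71.4°
|Y| = 1/|Z| = 460 μS

460 μS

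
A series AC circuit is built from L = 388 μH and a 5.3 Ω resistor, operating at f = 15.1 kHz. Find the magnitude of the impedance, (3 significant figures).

ω = 2πf = 94880 rad/s
X_L = ωL = 36.8 Ω
Z = 5.30 + j36.8 Ω
|Z| = √(5.30² + 36.8²) = 37.2 Ω

37.2 Ω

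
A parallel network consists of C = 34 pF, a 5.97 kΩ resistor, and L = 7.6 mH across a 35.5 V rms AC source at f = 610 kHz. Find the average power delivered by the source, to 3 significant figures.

211 mW

ω = 2πf = 3.833e+06 rad/s
X_L = ωL = 29100 Ω
X_C = 1/(ωC) = 7670 Ω
Parallel: admittances add. Y = 1/R + 1/(jωL) + jωC
Y = (0.000168 + j9.6e-05) S
|Y| = 0.000193 S → |Z| = 1/|Y| = 5180 Ω, ∠Z = −∠Y = -29.8°
I = V/|Z| = 6.85 mA
P = VI cos φ = 35.5 × 0.00685 × cos(-29.8°) = 211 mW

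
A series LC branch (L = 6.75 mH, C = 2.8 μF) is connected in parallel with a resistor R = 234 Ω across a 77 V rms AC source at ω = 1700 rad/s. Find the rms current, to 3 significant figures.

509 mA

X_L = ωL = 11.5 Ω
X_C = 1/(ωC) = 210 Ω
Branch 1: Z₁ = R = 234 Ω
Branch 2 (series LC): Z₂ = j(X_L − X_C) = −j199 Ω
Parallel: Z = Z₁Z₂/(Z₁+Z₂), |Z| = 151 Ω, ∠Z = -49.7°
I = V/|Z| = 77/151 = 509 mA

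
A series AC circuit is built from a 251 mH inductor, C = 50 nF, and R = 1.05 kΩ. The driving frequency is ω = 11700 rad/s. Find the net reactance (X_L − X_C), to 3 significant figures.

X_L = ωL = 2940 Ω
X_C = 1/(ωC) = 1710 Ω
X = 2940 − 1710 = 1230 Ω

1230 Ω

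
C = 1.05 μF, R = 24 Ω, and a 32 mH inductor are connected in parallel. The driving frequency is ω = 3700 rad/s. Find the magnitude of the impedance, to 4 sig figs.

23.86 Ω

X_L = ωL = 118.4 Ω
X_C = 1/(ωC) = 257.4 Ω
Parallel: admittances add. Y = 1/R + 1/(jωL) + jωC
Y = (0.04167 − j0.004561) S
|Y| = 0.04192 S → |Z| = 1/|Y| = 23.86 Ω, ∠Z = −∠Y = 6.247°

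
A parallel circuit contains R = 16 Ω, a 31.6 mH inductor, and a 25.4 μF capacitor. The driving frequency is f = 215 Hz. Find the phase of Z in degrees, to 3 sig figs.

-9.88°

ω = 2πf = 1351 rad/s
X_L = ωL = 42.7 Ω
X_C = 1/(ωC) = 29.1 Ω
Parallel: admittances add. Y = 1/R + 1/(jωL) + jωC
Y = (0.0625 + j0.0109) S
|Y| = 0.0634 S → |Z| = 1/|Y| = 15.8 Ω, ∠Z = −∠Y = -9.88°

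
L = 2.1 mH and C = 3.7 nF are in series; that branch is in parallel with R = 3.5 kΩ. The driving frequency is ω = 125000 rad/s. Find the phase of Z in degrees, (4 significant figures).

-61.51°

X_L = ωL = 262.5 Ω
X_C = 1/(ωC) = 2162 Ω
Branch 1: Z₁ = R = 3500 Ω
Branch 2 (series LC): Z₂ = j(X_L − X_C) = −j1900 Ω
Parallel: Z = Z₁Z₂/(Z₁+Z₂), |Z| = 1670 Ω, ∠Z = -61.51°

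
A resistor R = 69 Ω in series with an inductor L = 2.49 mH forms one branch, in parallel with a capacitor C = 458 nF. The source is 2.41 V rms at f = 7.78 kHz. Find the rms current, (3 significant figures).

ω = 2πf = 48880 rad/s
X_L = ωL = 122 Ω
X_C = 1/(ωC) = 44.7 Ω
Branch 1 (R+jX_L): Z₁ = 69.0 + j122 Ω, |Z₁| = 140 Ω
Branch 2 (−jX_C): Z₂ = −j44.7 Ω
Parallel: Z = Z₁Z₂/(Z₁+Z₂), |Z| = 60.4 Ω, ∠Z = -77.7°
I = V/|Z| = 2.41/60.4 = 39.9 mA

39.9 mA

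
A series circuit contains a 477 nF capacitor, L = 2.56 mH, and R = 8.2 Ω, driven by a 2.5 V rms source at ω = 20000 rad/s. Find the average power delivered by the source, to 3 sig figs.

X_L = ωL = 51.2 Ω
X_C = 1/(ωC) = 105 Ω
Net reactance X = X_L − X_C = -53.6 Ω
Z = 8.20 − j53.6 Ω
|Z| = √(8.20² + 53.6²) = 54.2 Ω
∠Z = arctan(-53.6/8.20) = -81.3°
I = V/|Z| = 46.1 mA
P = VI cos φ = 2.5 × 0.0461 × cos(-81.3°) = 17.4 mW

17.4 mW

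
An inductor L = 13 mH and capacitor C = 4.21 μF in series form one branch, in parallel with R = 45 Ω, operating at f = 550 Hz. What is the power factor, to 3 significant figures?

0.468

ω = 2πf = 3456 rad/s
X_L = ωL = 44.9 Ω
X_C = 1/(ωC) = 68.7 Ω
Branch 1: Z₁ = R = 45.0 Ω
Branch 2 (series LC): Z₂ = j(X_L − X_C) = −j23.8 Ω
Parallel: Z = Z₁Z₂/(Z₁+Z₂), |Z| = 21.0 Ω, ∠Z = -62.1°
cos φ = cos(-62.1°) = 0.468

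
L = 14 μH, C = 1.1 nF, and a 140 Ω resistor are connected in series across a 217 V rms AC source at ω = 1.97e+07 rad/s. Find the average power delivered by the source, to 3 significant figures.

91.1 W

X_L = ωL = 276 Ω
X_C = 1/(ωC) = 46.1 Ω
Net reactance X = X_L − X_C = 230 Ω
Z = 140 + j230 Ω
|Z| = √(140² + 230²) = 269 Ω
∠Z = arctan(230/140) = 58.6°
I = V/|Z| = 807 mA
P = VI cos φ = 217 × 0.807 × cos(58.6°) = 91.1 W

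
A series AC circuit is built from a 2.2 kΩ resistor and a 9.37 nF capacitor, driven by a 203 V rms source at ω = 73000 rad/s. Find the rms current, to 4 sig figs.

X_C = 1/(ωC) = 1462 Ω
Z = 2200 − j1462 Ω
|Z| = √(2200² + 1462²) = 2641 Ω
I = V/|Z| = 203/2641 = 76.85 mA

76.85 mA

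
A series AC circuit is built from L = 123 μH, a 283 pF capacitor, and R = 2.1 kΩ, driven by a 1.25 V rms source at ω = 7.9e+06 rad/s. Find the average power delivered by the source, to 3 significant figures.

X_L = ωL = 972 Ω
X_C = 1/(ωC) = 447 Ω
Net reactance X = X_L − X_C = 524 Ω
Z = 2100 + j524 Ω
|Z| = √(2100² + 524²) = 2160 Ω
∠Z = arctan(524/2100) = 14.0°
I = V/|Z| = 578 μA
P = VI cos φ = 1.25 × 0.000578 × cos(14.0°) = 700 μW

700 μW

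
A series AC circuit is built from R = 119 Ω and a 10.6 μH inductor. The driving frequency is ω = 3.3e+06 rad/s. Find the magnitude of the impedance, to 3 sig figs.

124 Ω

X_L = ωL = 35.0 Ω
Z = 119 + j35.0 Ω
|Z| = √(119² + 35.0²) = 124 Ω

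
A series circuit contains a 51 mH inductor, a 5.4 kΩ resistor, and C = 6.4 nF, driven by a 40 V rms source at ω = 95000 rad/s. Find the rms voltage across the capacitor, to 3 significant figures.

10.5 V

X_L = ωL = 4840 Ω
X_C = 1/(ωC) = 1640 Ω
Net reactance X = X_L − X_C = 3200 Ω
Z = 5400 + j3200 Ω
|Z| = √(5400² + 3200²) = 6280 Ω
I = V/|Z| = 6.37 mA
V_C = I·|Z_C| = 0.00637 × 1640 = 10.5 V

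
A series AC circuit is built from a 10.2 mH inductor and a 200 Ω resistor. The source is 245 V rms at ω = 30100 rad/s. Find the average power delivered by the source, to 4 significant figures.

89.42 W

X_L = ωL = 307.0 Ω
Z = 200.0 + j307.0 Ω
|Z| = √(200.0² + 307.0²) = 366.4 Ω
∠Z = arctan(307.0/200.0) = 56.92°
I = V/|Z| = 668.6 mA
P = VI cos φ = 245 × 0.6686 × cos(56.92°) = 89.42 W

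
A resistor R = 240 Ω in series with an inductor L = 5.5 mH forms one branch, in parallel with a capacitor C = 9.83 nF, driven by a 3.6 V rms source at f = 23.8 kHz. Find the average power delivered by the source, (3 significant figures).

ω = 2πf = 149500 rad/s
X_L = ωL = 822 Ω
X_C = 1/(ωC) = 680 Ω
Branch 1 (R+jX_L): Z₁ = 240 + j822 Ω, |Z₁| = 857 Ω
Branch 2 (−jX_C): Z₂ = −j680 Ω
Parallel: Z = Z₁Z₂/(Z₁+Z₂), |Z| = 2090 Ω, ∠Z = -46.9°
I = V/|Z| = 1.72 mA
P = VI cos φ = 3.6 × 0.00172 × cos(-46.9°) = 4.24 mW

4.24 mW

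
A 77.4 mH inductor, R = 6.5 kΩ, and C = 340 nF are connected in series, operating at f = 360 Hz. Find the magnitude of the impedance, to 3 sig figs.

ω = 2πf = 2262 rad/s
X_L = ωL = 175 Ω
X_C = 1/(ωC) = 1300 Ω
Net reactance X = X_L − X_C = -1130 Ω
Z = 6500 − j1130 Ω
|Z| = √(6500² + 1130²) = 6600 Ω

6600 Ω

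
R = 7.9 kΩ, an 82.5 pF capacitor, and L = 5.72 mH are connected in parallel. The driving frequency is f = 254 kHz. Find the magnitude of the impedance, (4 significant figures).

ω = 2πf = 1.596e+06 rad/s
X_L = ωL = 9129 Ω
X_C = 1/(ωC) = 7595 Ω
Parallel: admittances add. Y = 1/R + 1/(jωL) + jωC
Y = (0.0001266 + j2.212e-05) S
|Y| = 0.0001285 S → |Z| = 1/|Y| = 7782 Ω, ∠Z = −∠Y = -9.912°

7782 Ω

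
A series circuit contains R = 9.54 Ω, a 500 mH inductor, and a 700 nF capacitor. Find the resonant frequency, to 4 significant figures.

ω₀ = 1/√(LC) = 1/√(0.5 × 7e-07) = 1690 rad/s
f₀ = ω₀/(2π) = 269.0 Hz

269.0 Hz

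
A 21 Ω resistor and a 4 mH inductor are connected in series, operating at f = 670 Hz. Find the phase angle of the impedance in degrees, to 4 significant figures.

38.72°

ω = 2πf = 4210 rad/s
X_L = ωL = 16.84 Ω
Z = 21.00 + j16.84 Ω
|Z| = √(21.00² + 16.84²) = 26.92 Ω
∠Z = arctan(16.84/21.00) = 38.72°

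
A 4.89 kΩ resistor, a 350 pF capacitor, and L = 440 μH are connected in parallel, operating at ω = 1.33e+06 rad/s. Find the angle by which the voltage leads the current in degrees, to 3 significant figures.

X_L = ωL = 585 Ω
X_C = 1/(ωC) = 2150 Ω
Parallel: admittances add. Y = 1/R + 1/(jωL) + jωC
Y = (0.000204 − j0.00124) S
|Y| = 0.00126 S → |Z| = 1/|Y| = 794 Ω, ∠Z = −∠Y = 80.7°

80.7°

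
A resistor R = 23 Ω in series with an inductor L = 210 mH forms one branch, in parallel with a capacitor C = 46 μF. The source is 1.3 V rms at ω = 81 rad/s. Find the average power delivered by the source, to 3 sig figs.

X_L = ωL = 17.0 Ω
X_C = 1/(ωC) = 268 Ω
Branch 1 (R+jX_L): Z₁ = 23.0 + j17.0 Ω, |Z₁| = 28.6 Ω
Branch 2 (−jX_C): Z₂ = −j268 Ω
Parallel: Z = Z₁Z₂/(Z₁+Z₂), |Z| = 30.4 Ω, ∠Z = 31.3°
I = V/|Z| = 42.7 mA
P = VI cos φ = 1.3 × 0.0427 × cos(31.3°) = 47.5 mW

47.5 mW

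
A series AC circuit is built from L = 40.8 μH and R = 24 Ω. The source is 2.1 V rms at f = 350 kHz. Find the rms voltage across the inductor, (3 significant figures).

ω = 2πf = 2.199e+06 rad/s
X_L = ωL = 89.7 Ω
Z = 24.0 + j89.7 Ω
|Z| = √(24.0² + 89.7²) = 92.9 Ω
I = V/|Z| = 22.6 mA
V_L = I·|Z_L| = 0.0226 × 89.7 = 2.03 V

2.03 V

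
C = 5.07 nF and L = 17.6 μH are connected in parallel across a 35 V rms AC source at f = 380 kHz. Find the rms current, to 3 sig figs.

ω = 2πf = 2.388e+06 rad/s
X_L = ωL = 42.0 Ω
X_C = 1/(ωC) = 82.6 Ω
Parallel: admittances add. Y = 1/(jωL) + jωC
Y = (0 − j0.0117) S
|Y| = 0.0117 S → |Z| = 1/|Y| = 85.5 Ω, ∠Z = −∠Y = 90.0°
I = V/|Z| = 35/85.5 = 409 mA

409 mA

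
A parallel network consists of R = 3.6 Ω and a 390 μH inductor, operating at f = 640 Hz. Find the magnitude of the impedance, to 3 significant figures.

1.44 Ω

ω = 2πf = 4021 rad/s
X_L = ωL = 1.57 Ω
Parallel: admittances add. Y = 1/R + 1/(jωL)
Y = (0.278 − j0.638) S
|Y| = 0.696 S → |Z| = 1/|Y| = 1.44 Ω, ∠Z = −∠Y = 66.5°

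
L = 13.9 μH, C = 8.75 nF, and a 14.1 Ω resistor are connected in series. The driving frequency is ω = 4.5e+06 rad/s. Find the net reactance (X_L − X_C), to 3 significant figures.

37.2 Ω

X_L = ωL = 62.6 Ω
X_C = 1/(ωC) = 25.4 Ω
X = 62.6 − 25.4 = 37.2 Ω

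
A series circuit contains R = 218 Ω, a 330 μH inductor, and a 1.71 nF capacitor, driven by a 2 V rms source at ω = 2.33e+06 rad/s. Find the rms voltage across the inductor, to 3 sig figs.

X_L = ωL = 769 Ω
X_C = 1/(ωC) = 251 Ω
Net reactance X = X_L − X_C = 518 Ω
Z = 218 + j518 Ω
|Z| = √(218² + 518²) = 562 Ω
I = V/|Z| = 3.56 mA
V_L = I·|Z_L| = 0.00356 × 769 = 2.74 V

2.74 V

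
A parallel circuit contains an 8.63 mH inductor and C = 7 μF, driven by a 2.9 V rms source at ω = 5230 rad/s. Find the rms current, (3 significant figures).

X_L = ωL = 45.1 Ω
X_C = 1/(ωC) = 27.3 Ω
Parallel: admittances add. Y = 1/(jωL) + jωC
Y = (0 + j0.0145) S
|Y| = 0.0145 S → |Z| = 1/|Y| = 69.2 Ω, ∠Z = −∠Y = -90.0°
I = V/|Z| = 2.9/69.2 = 41.9 mA

41.9 mA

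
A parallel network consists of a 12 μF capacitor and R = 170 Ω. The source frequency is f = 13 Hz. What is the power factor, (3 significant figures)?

0.986

ω = 2πf = 81.68 rad/s
X_C = 1/(ωC) = 1020 Ω
Parallel: admittances add. Y = 1/R + jωC
Y = (0.00588 + j0.000980) S
|Y| = 0.00596 S → |Z| = 1/|Y| = 168 Ω, ∠Z = −∠Y = -9.46°
cos φ = cos(-9.46°) = 0.986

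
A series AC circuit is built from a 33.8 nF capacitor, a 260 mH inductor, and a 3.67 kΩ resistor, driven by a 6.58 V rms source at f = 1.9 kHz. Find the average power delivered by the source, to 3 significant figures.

11.5 mW

ω = 2πf = 11940 rad/s
X_L = ωL = 3100 Ω
X_C = 1/(ωC) = 2480 Ω
Net reactance X = X_L − X_C = 626 Ω
Z = 3670 + j626 Ω
|Z| = √(3670² + 626²) = 3720 Ω
∠Z = arctan(626/3670) = 9.67°
I = V/|Z| = 1.77 mA
P = VI cos φ = 6.58 × 0.00177 × cos(9.67°) = 11.5 mW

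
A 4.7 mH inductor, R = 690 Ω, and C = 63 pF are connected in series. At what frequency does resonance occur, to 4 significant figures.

ω₀ = 1/√(LC) = 1/√(0.0047 × 6.3e-11) = 1.838e+06 rad/s
f₀ = ω₀/(2π) = 292.5 kHz

292.5 kHz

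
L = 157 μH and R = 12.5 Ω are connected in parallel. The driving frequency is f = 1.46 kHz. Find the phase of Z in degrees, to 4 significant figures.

ω = 2πf = 9173 rad/s
X_L = ωL = 1.440 Ω
Parallel: admittances add. Y = 1/R + 1/(jωL)
Y = (0.08000 − j0.6943) S
|Y| = 0.6989 S → |Z| = 1/|Y| = 1.431 Ω, ∠Z = −∠Y = 83.43°

83.43°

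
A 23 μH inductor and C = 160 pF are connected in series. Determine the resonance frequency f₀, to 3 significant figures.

2.62 MHz

ω₀ = 1/√(LC) = 1/√(2.3e-05 × 1.6e-10) = 1.648e+07 rad/s
f₀ = ω₀/(2π) = 2.62 MHz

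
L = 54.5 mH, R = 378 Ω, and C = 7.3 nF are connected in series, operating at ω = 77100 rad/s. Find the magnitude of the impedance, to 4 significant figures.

2454 Ω

X_L = ωL = 4202 Ω
X_C = 1/(ωC) = 1777 Ω
Net reactance X = X_L − X_C = 2425 Ω
Z = 378.0 + j2425 Ω
|Z| = √(378.0² + 2425²) = 2454 Ω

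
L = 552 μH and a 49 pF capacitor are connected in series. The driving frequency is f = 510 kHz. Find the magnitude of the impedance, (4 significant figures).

ω = 2πf = 3.204e+06 rad/s
X_L = ωL = 1769 Ω
X_C = 1/(ωC) = 6369 Ω
Net reactance X = X_L − X_C = -4600 Ω
Z = − j4600 Ω
|Z| = √(0² + 4600²) = 4600 Ω

4600 Ω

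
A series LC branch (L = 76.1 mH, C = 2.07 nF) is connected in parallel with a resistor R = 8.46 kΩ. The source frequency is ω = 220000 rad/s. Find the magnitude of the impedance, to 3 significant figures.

X_L = ωL = 16700 Ω
X_C = 1/(ωC) = 2200 Ω
Branch 1: Z₁ = R = 8460 Ω
Branch 2 (series LC): Z₂ = j(X_L − X_C) = j14500 Ω
Parallel: Z = Z₁Z₂/(Z₁+Z₂), |Z| = 7310 Ω, ∠Z = 30.2°

7310 Ω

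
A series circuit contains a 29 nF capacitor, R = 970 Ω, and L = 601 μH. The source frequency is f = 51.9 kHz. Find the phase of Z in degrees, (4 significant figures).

5.315°

ω = 2πf = 326100 rad/s
X_L = ωL = 196.0 Ω
X_C = 1/(ωC) = 105.7 Ω
Net reactance X = X_L − X_C = 90.24 Ω
Z = 970.0 + j90.24 Ω
|Z| = √(970.0² + 90.24²) = 974.2 Ω
∠Z = arctan(90.24/970.0) = 5.315°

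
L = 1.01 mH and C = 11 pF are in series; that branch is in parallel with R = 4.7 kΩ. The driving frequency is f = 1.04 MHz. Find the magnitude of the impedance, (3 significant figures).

ω = 2πf = 6.535e+06 rad/s
X_L = ωL = 6600 Ω
X_C = 1/(ωC) = 13900 Ω
Branch 1: Z₁ = R = 4700 Ω
Branch 2 (series LC): Z₂ = j(X_L − X_C) = −j7310 Ω
Parallel: Z = Z₁Z₂/(Z₁+Z₂), |Z| = 3950 Ω, ∠Z = -32.7°

3950 Ω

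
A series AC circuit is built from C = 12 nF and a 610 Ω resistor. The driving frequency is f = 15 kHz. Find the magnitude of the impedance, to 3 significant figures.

ω = 2πf = 94250 rad/s
X_C = 1/(ωC) = 884 Ω
Z = 610 − j884 Ω
|Z| = √(610² + 884²) = 1070 Ω

1070 Ω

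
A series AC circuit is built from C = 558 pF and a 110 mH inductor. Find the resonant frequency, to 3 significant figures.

20.3 kHz

ω₀ = 1/√(LC) = 1/√(0.11 × 5.58e-10) = 127600 rad/s
f₀ = ω₀/(2π) = 20.3 kHz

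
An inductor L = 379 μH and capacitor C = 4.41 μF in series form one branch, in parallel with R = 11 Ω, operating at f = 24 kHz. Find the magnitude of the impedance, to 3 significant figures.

10.8 Ω

ω = 2πf = 150800 rad/s
X_L = ωL = 57.2 Ω
X_C = 1/(ωC) = 1.50 Ω
Branch 1: Z₁ = R = 11.0 Ω
Branch 2 (series LC): Z₂ = j(X_L − X_C) = j55.6 Ω
Parallel: Z = Z₁Z₂/(Z₁+Z₂), |Z| = 10.8 Ω, ∠Z = 11.2°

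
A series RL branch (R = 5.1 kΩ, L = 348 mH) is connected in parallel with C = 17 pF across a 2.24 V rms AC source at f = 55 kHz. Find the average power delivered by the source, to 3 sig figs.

1.77 μW

ω = 2πf = 345600 rad/s
X_L = ωL = 120000 Ω
X_C = 1/(ωC) = 170000 Ω
Branch 1 (R+jX_L): Z₁ = 5100 + j120000 Ω, |Z₁| = 120000 Ω
Branch 2 (−jX_C): Z₂ = −j170000 Ω
Parallel: Z = Z₁Z₂/(Z₁+Z₂), |Z| = 408000 Ω, ∠Z = 81.7°
I = V/|Z| = 5.49 μA
P = VI cos φ = 2.24 × 5.49e-06 × cos(81.7°) = 1.77 μW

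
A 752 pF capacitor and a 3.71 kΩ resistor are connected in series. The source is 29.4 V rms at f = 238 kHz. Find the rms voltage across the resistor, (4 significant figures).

28.59 V

ω = 2πf = 1.495e+06 rad/s
X_C = 1/(ωC) = 889.3 Ω
Z = 3710 − j889.3 Ω
|Z| = √(3710² + 889.3²) = 3815 Ω
I = V/|Z| = 7.706 mA
V_R = I·|Z_R| = 0.007706 × 3710 = 28.59 V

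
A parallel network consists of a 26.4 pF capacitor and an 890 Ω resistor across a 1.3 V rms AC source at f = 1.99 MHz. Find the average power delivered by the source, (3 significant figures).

1.90 mW

ω = 2πf = 1.25e+07 rad/s
X_C = 1/(ωC) = 3030 Ω
Parallel: admittances add. Y = 1/R + jωC
Y = (0.00112 + j0.000330) S
|Y| = 0.00117 S → |Z| = 1/|Y| = 854 Ω, ∠Z = −∠Y = -16.4°
I = V/|Z| = 1.52 mA
P = VI cos φ = 1.3 × 0.00152 × cos(-16.4°) = 1.90 mW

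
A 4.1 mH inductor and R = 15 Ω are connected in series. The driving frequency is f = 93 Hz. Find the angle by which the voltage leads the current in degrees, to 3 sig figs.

ω = 2πf = 584.3 rad/s
X_L = ωL = 2.40 Ω
Z = 15.0 + j2.40 Ω
|Z| = √(15.0² + 2.40²) = 15.2 Ω
∠Z = arctan(2.40/15.0) = 9.07°

9.07°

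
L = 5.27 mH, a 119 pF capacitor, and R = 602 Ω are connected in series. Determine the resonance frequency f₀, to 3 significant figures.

ω₀ = 1/√(LC) = 1/√(0.00527 × 1.19e-10) = 1.263e+06 rad/s
f₀ = ω₀/(2π) = 201 kHz

201 kHz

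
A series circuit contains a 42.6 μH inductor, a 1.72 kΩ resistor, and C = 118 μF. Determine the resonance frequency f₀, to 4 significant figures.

ω₀ = 1/√(LC) = 1/√(4.26e-05 × 0.000118) = 14100 rad/s
f₀ = ω₀/(2π) = 2.245 kHz

2.245 kHz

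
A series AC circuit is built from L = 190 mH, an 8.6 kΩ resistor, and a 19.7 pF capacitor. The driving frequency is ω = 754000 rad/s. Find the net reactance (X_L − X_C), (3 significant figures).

75900 Ω

X_L = ωL = 143000 Ω
X_C = 1/(ωC) = 67300 Ω
X = 143000 − 67300 = 75900 Ω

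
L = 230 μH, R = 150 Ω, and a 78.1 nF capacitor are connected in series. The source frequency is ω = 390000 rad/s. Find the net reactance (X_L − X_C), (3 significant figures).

56.9 Ω

X_L = ωL = 89.7 Ω
X_C = 1/(ωC) = 32.8 Ω
X = 89.7 − 32.8 = 56.9 Ω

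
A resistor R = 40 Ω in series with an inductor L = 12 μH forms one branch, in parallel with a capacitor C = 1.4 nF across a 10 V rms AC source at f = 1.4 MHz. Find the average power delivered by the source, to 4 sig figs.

313.9 mW

ω = 2πf = 8.796e+06 rad/s
X_L = ωL = 105.6 Ω
X_C = 1/(ωC) = 81.20 Ω
Branch 1 (R+jX_L): Z₁ = 40.00 + j105.6 Ω, |Z₁| = 112.9 Ω
Branch 2 (−jX_C): Z₂ = −j81.20 Ω
Parallel: Z = Z₁Z₂/(Z₁+Z₂), |Z| = 195.7 Ω, ∠Z = -52.09°
I = V/|Z| = 51.09 mA
P = VI cos φ = 10 × 0.05109 × cos(-52.09°) = 313.9 mW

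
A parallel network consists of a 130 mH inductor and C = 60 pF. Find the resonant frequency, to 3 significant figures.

57.0 kHz

ω₀ = 1/√(LC) = 1/√(0.13 × 6e-11) = 358100 rad/s
f₀ = ω₀/(2π) = 57.0 kHz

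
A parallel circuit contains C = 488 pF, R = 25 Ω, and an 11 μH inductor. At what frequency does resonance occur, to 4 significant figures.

2.172 MHz

ω₀ = 1/√(LC) = 1/√(1.1e-05 × 4.88e-10) = 1.365e+07 rad/s
f₀ = ω₀/(2π) = 2.172 MHz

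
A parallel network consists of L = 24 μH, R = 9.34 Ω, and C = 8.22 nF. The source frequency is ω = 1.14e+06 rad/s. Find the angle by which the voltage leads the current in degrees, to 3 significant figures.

14.2°

X_L = ωL = 27.4 Ω
X_C = 1/(ωC) = 107 Ω
Parallel: admittances add. Y = 1/R + 1/(jωL) + jωC
Y = (0.107 − j0.0272) S
|Y| = 0.110 S → |Z| = 1/|Y| = 9.05 Ω, ∠Z = −∠Y = 14.2°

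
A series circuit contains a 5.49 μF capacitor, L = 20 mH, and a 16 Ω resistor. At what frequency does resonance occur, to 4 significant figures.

480.3 Hz

ω₀ = 1/√(LC) = 1/√(0.02 × 5.49e-06) = 3018 rad/s
f₀ = ω₀/(2π) = 480.3 Hz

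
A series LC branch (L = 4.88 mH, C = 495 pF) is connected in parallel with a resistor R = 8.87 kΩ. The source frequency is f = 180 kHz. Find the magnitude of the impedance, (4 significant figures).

3441 Ω

ω = 2πf = 1.131e+06 rad/s
X_L = ωL = 5519 Ω
X_C = 1/(ωC) = 1786 Ω
Branch 1: Z₁ = R = 8870 Ω
Branch 2 (series LC): Z₂ = j(X_L − X_C) = j3733 Ω
Parallel: Z = Z₁Z₂/(Z₁+Z₂), |Z| = 3441 Ω, ∠Z = 67.18°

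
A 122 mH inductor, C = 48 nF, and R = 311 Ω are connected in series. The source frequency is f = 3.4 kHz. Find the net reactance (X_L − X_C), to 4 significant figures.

1631 Ω

ω = 2πf = 21360 rad/s
X_L = ωL = 2606 Ω
X_C = 1/(ωC) = 975.2 Ω
X = 2606 − 975.2 = 1631 Ω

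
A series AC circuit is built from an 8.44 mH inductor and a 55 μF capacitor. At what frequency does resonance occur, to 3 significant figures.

234 Hz

ω₀ = 1/√(LC) = 1/√(0.00844 × 5.5e-05) = 1468 rad/s
f₀ = ω₀/(2π) = 234 Hz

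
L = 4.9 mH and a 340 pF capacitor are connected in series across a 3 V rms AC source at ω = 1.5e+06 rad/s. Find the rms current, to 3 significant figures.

557 μA

X_L = ωL = 7350 Ω
X_C = 1/(ωC) = 1960 Ω
Net reactance X = X_L − X_C = 5390 Ω
Z = j5390 Ω
|Z| = √(0² + 5390²) = 5390 Ω
I = V/|Z| = 3/5390 = 557 μA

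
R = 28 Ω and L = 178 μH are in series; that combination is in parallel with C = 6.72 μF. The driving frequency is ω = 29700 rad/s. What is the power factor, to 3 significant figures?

0.176

X_L = ωL = 5.29 Ω
X_C = 1/(ωC) = 5.01 Ω
Branch 1 (R+jX_L): Z₁ = 28.0 + j5.29 Ω, |Z₁| = 28.5 Ω
Branch 2 (−jX_C): Z₂ = −j5.01 Ω
Parallel: Z = Z₁Z₂/(Z₁+Z₂), |Z| = 5.10 Ω, ∠Z = -79.9°
cos φ = cos(-79.9°) = 0.176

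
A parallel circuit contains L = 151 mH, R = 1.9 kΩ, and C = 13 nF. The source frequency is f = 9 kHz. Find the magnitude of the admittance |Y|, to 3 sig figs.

812 μS

ω = 2πf = 56550 rad/s
X_L = ωL = 8540 Ω
X_C = 1/(ωC) = 1360 Ω
Parallel: admittances add. Y = 1/R + 1/(jωL) + jωC
Y = (0.000526 + j0.000618) S
|Y| = 0.000812 S → |Z| = 1/|Y| = 1230 Ω, ∠Z = −∠Y = -49.6°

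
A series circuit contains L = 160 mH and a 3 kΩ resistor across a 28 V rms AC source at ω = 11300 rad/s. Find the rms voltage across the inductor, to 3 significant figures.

14.5 V

X_L = ωL = 1810 Ω
Z = 3000 + j1810 Ω
|Z| = √(3000² + 1810²) = 3500 Ω
I = V/|Z| = 7.99 mA
V_L = I·|Z_L| = 0.00799 × 1810 = 14.5 V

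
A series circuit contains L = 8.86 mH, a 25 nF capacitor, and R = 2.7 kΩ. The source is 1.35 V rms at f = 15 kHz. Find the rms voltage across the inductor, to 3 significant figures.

ω = 2πf = 94250 rad/s
X_L = ωL = 835 Ω
X_C = 1/(ωC) = 424 Ω
Net reactance X = X_L − X_C = 411 Ω
Z = 2700 + j411 Ω
|Z| = √(2700² + 411²) = 2730 Ω
I = V/|Z| = 494 μA
V_L = I·|Z_L| = 0.000494 × 835 = 0.413 V

0.413 V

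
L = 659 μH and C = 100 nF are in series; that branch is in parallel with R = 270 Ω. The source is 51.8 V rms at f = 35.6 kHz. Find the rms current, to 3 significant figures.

540 mA

ω = 2πf = 223700 rad/s
X_L = ωL = 147 Ω
X_C = 1/(ωC) = 44.7 Ω
Branch 1: Z₁ = R = 270 Ω
Branch 2 (series LC): Z₂ = j(X_L − X_C) = j103 Ω
Parallel: Z = Z₁Z₂/(Z₁+Z₂), |Z| = 96.0 Ω, ∠Z = 69.2°
I = V/|Z| = 51.8/96.0 = 540 mA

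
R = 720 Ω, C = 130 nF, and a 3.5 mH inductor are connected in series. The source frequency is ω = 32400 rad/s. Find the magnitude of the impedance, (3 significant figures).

X_L = ωL = 113 Ω
X_C = 1/(ωC) = 237 Ω
Net reactance X = X_L − X_C = -124 Ω
Z = 720 − j124 Ω
|Z| = √(720² + 124²) = 731 Ω

731 Ω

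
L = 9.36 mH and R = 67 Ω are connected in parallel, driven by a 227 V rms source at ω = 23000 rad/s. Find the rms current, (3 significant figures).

X_L = ωL = 215 Ω
Parallel: admittances add. Y = 1/R + 1/(jωL)
Y = (0.0149 − j0.00465) S
|Y| = 0.0156 S → |Z| = 1/|Y| = 64.0 Ω, ∠Z = −∠Y = 17.3°
I = V/|Z| = 227/64.0 = 3.55 A

3.55 A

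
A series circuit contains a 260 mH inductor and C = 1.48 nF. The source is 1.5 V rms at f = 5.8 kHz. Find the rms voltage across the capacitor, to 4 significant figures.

3.068 V

ω = 2πf = 36440 rad/s
X_L = ωL = 9475 Ω
X_C = 1/(ωC) = 18540 Ω
Net reactance X = X_L − X_C = -9066 Ω
Z = − j9066 Ω
|Z| = √(0² + 9066²) = 9066 Ω
I = V/|Z| = 165.5 μA
V_C = I·|Z_C| = 0.0001655 × 18540 = 3.068 V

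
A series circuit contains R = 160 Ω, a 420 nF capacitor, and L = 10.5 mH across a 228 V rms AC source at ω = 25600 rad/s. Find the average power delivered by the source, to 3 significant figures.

X_L = ωL = 269 Ω
X_C = 1/(ωC) = 93.0 Ω
Net reactance X = X_L − X_C = 176 Ω
Z = 160 + j176 Ω
|Z| = √(160² + 176²) = 238 Ω
∠Z = arctan(176/160) = 47.7°
I = V/|Z| = 959 mA
P = VI cos φ = 228 × 0.959 × cos(47.7°) = 147 W

147 W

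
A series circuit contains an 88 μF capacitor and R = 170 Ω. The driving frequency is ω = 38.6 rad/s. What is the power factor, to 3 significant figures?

0.500

X_C = 1/(ωC) = 294 Ω
Z = 170 − j294 Ω
|Z| = √(170² + 294²) = 340 Ω
∠Z = arctan(-294/170) = -60.0°
cos φ = cos(-60.0°) = 0.500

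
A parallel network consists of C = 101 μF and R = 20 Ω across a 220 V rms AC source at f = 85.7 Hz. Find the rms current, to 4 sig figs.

16.25 A

ω = 2πf = 538.5 rad/s
X_C = 1/(ωC) = 18.39 Ω
Parallel: admittances add. Y = 1/R + jωC
Y = (0.05000 + j0.05439) S
|Y| = 0.07388 S → |Z| = 1/|Y| = 13.54 Ω, ∠Z = −∠Y = -47.41°
I = V/|Z| = 220/13.54 = 16.25 A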